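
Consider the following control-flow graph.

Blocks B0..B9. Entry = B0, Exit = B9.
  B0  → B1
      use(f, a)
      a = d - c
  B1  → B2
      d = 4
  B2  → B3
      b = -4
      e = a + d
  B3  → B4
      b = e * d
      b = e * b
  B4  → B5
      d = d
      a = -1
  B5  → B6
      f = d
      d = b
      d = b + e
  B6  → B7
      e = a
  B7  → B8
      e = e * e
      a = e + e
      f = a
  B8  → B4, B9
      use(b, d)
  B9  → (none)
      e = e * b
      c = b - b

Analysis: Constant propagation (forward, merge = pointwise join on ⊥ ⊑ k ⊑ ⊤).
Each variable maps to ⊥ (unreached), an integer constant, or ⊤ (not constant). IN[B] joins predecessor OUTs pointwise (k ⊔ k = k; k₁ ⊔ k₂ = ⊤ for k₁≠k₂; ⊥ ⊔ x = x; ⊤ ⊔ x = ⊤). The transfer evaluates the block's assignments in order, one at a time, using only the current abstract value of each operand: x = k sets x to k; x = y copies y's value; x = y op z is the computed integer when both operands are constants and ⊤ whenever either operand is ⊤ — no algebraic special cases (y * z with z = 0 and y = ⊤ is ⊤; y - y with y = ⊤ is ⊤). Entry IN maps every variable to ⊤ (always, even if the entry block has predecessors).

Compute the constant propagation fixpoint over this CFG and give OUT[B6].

Answer: {a: -1, b: ⊤, c: ⊤, d: ⊤, e: -1, f: ⊤}

Working:
Fixpoint table:
  B0:  IN=(all ⊤)  OUT=(all ⊤)
  B1:  IN=(all ⊤)  OUT={d:4; rest ⊤}
  B2:  IN={d:4; rest ⊤}  OUT={b:-4, d:4; rest ⊤}
  B3:  IN={b:-4, d:4; rest ⊤}  OUT={d:4; rest ⊤}
  B4:  IN=(all ⊤)  OUT={a:-1; rest ⊤}
  B5:  IN={a:-1; rest ⊤}  OUT={a:-1; rest ⊤}
  B6:  IN={a:-1; rest ⊤}  OUT={a:-1, e:-1; rest ⊤}
  B7:  IN={a:-1, e:-1; rest ⊤}  OUT={a:2, e:1, f:2; rest ⊤}
  B8:  IN={a:2, e:1, f:2; rest ⊤}  OUT={a:2, e:1, f:2; rest ⊤}
  B9:  IN={a:2, e:1, f:2; rest ⊤}  OUT={a:2, f:2; rest ⊤}

Merge at B6: IN[B6] = OUT[B5] = {a: -1, b: ⊤, c: ⊤, d: ⊤, e: ⊤, f: ⊤}
Applying B6's transfer function to that IN value gives OUT[B6] (row B6 above).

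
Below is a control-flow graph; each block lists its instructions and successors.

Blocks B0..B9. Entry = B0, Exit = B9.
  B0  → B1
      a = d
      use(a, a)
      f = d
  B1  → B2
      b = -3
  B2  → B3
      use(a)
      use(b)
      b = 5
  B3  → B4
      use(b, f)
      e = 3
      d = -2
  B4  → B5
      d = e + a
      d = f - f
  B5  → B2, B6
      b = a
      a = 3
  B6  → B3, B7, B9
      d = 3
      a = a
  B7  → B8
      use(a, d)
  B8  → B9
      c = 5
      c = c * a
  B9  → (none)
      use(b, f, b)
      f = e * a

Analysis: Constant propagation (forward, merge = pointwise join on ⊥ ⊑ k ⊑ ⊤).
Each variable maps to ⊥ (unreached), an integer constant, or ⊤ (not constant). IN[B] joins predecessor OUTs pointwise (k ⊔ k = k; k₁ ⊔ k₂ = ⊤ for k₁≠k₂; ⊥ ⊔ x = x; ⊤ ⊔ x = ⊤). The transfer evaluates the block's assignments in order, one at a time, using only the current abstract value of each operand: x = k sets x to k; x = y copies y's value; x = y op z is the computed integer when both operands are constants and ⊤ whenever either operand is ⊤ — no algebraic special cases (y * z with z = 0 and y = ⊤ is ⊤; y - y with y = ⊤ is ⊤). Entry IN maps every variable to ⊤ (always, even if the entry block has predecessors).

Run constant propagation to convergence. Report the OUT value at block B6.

Answer: {a: 3, b: ⊤, c: ⊤, d: 3, e: 3, f: ⊤}

Trace:
Fixpoint table:
  B0:   IN=(all ⊤)   OUT=(all ⊤)
  B1:   IN=(all ⊤)   OUT={b:-3; rest ⊤}
  B2:   IN=(all ⊤)   OUT={b:5; rest ⊤}
  B3:   IN=(all ⊤)   OUT={d:-2, e:3; rest ⊤}
  B4:   IN={d:-2, e:3; rest ⊤}   OUT={e:3; rest ⊤}
  B5:   IN={e:3; rest ⊤}   OUT={a:3, e:3; rest ⊤}
  B6:   IN={a:3, e:3; rest ⊤}   OUT={a:3, d:3, e:3; rest ⊤}
  B7:   IN={a:3, d:3, e:3; rest ⊤}   OUT={a:3, d:3, e:3; rest ⊤}
  B8:   IN={a:3, d:3, e:3; rest ⊤}   OUT={a:3, c:15, d:3, e:3; rest ⊤}
  B9:   IN={a:3, d:3, e:3; rest ⊤}   OUT={a:3, d:3, e:3, f:9; rest ⊤}

Merge at B6: IN[B6] = OUT[B5] = {a: 3, b: ⊤, c: ⊤, d: ⊤, e: 3, f: ⊤}
Applying B6's transfer function to that IN value gives OUT[B6] (row B6 above).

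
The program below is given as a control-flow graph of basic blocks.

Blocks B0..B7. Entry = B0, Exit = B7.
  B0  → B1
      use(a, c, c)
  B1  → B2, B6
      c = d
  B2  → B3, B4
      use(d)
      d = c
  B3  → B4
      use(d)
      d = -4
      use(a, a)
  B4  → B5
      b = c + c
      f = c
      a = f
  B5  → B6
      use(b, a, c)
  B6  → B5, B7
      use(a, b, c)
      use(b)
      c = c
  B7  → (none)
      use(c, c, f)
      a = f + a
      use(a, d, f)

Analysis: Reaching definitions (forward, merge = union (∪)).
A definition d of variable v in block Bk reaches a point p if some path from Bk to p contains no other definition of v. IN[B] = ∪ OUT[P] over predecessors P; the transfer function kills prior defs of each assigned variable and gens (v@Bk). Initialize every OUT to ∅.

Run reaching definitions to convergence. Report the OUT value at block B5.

Converged values:
  B0:  IN={}  OUT={}
  B1:  IN={}  OUT={c@B1}
  B2:  IN={c@B1}  OUT={c@B1, d@B2}
  B3:  IN={c@B1, d@B2}  OUT={c@B1, d@B3}
  B4:  IN={c@B1, d@B2, d@B3}  OUT={a@B4, b@B4, c@B1, d@B2, d@B3, f@B4}
  B5:  IN={a@B4, b@B4, c@B1, c@B6, d@B2, d@B3, f@B4}  OUT={a@B4, b@B4, c@B1, c@B6, d@B2, d@B3, f@B4}
  B6:  IN={a@B4, b@B4, c@B1, c@B6, d@B2, d@B3, f@B4}  OUT={a@B4, b@B4, c@B6, d@B2, d@B3, f@B4}
  B7:  IN={a@B4, b@B4, c@B6, d@B2, d@B3, f@B4}  OUT={a@B7, b@B4, c@B6, d@B2, d@B3, f@B4}

Merge at B5: IN[B5] = OUT[B4] ⊔ OUT[B6] = {a@B4, b@B4, c@B1, c@B6, d@B2, d@B3, f@B4}
Applying B5's transfer function to that IN value gives OUT[B5] (row B5 above).

Answer: {a@B4, b@B4, c@B1, c@B6, d@B2, d@B3, f@B4}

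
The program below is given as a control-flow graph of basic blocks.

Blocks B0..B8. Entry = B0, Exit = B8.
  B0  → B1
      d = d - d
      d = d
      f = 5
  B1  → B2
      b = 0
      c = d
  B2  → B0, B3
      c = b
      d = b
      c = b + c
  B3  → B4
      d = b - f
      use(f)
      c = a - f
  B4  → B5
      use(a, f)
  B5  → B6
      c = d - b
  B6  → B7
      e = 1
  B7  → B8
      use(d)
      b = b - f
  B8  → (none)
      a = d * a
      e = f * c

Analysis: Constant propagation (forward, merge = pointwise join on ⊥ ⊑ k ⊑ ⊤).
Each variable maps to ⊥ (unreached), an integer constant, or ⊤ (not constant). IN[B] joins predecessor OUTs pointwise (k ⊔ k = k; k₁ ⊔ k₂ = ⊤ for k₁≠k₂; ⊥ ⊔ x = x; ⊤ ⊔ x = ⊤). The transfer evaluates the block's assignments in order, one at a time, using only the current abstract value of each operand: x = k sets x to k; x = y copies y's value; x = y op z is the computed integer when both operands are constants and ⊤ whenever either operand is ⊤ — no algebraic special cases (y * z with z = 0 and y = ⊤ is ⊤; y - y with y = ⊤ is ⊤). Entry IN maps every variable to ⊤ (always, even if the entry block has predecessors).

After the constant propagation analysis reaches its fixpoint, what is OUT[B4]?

Answer: {a: ⊤, b: 0, c: ⊤, d: -5, e: ⊤, f: 5}

Derivation:
Fixpoint table:
  B0:   IN=(all ⊤)   OUT={f:5; rest ⊤}
  B1:   IN={f:5; rest ⊤}   OUT={b:0, f:5; rest ⊤}
  B2:   IN={b:0, f:5; rest ⊤}   OUT={b:0, c:0, d:0, f:5; rest ⊤}
  B3:   IN={b:0, c:0, d:0, f:5; rest ⊤}   OUT={b:0, d:-5, f:5; rest ⊤}
  B4:   IN={b:0, d:-5, f:5; rest ⊤}   OUT={b:0, d:-5, f:5; rest ⊤}
  B5:   IN={b:0, d:-5, f:5; rest ⊤}   OUT={b:0, c:-5, d:-5, f:5; rest ⊤}
  B6:   IN={b:0, c:-5, d:-5, f:5; rest ⊤}   OUT={b:0, c:-5, d:-5, e:1, f:5; rest ⊤}
  B7:   IN={b:0, c:-5, d:-5, e:1, f:5; rest ⊤}   OUT={b:-5, c:-5, d:-5, e:1, f:5; rest ⊤}
  B8:   IN={b:-5, c:-5, d:-5, e:1, f:5; rest ⊤}   OUT={b:-5, c:-5, d:-5, e:-25, f:5; rest ⊤}

Merge at B4: IN[B4] = OUT[B3] = {a: ⊤, b: 0, c: ⊤, d: -5, e: ⊤, f: 5}
Applying B4's transfer function to that IN value gives OUT[B4] (row B4 above).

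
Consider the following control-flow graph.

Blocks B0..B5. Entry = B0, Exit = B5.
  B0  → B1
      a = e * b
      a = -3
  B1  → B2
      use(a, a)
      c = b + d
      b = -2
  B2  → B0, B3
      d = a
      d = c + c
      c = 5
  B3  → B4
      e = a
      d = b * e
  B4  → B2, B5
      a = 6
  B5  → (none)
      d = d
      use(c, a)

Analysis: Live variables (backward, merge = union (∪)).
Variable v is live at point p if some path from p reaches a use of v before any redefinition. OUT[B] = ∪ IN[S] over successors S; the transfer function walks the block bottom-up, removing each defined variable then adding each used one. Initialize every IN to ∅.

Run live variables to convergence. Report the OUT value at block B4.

Answer: {a, b, c, d, e}

Trace:
Converged values:
  B0:  IN={b, d, e}  OUT={a, b, d, e}
  B1:  IN={a, b, d, e}  OUT={a, b, c, e}
  B2:  IN={a, b, c, e}  OUT={a, b, c, d, e}
  B3:  IN={a, b, c}  OUT={b, c, d, e}
  B4:  IN={b, c, d, e}  OUT={a, b, c, d, e}
  B5:  IN={a, c, d}  OUT={}

Merge at B4: OUT[B4] = IN[B2] ⊔ IN[B5] = {a, b, c, d, e}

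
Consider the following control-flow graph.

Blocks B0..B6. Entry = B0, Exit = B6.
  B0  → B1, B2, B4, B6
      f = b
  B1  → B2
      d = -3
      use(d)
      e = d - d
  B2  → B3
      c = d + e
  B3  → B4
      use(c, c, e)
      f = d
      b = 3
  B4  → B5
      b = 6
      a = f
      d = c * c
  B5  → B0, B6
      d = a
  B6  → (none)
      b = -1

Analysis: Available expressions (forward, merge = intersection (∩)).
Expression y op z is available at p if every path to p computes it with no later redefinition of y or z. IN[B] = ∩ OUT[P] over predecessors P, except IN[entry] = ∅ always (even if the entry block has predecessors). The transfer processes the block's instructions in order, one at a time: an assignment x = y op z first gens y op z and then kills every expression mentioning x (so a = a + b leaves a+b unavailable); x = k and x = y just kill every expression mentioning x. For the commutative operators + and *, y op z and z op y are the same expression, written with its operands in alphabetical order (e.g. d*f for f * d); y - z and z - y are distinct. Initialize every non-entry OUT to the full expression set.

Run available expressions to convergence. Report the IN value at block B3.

Fixpoint table:
  B0:   IN={}   OUT={}
  B1:   IN={}   OUT={d-d}
  B2:   IN={}   OUT={d+e}
  B3:   IN={d+e}   OUT={d+e}
  B4:   IN={}   OUT={c*c}
  B5:   IN={c*c}   OUT={c*c}
  B6:   IN={}   OUT={}

Merge at B3: IN[B3] = OUT[B2] = {d+e}

Answer: {d+e}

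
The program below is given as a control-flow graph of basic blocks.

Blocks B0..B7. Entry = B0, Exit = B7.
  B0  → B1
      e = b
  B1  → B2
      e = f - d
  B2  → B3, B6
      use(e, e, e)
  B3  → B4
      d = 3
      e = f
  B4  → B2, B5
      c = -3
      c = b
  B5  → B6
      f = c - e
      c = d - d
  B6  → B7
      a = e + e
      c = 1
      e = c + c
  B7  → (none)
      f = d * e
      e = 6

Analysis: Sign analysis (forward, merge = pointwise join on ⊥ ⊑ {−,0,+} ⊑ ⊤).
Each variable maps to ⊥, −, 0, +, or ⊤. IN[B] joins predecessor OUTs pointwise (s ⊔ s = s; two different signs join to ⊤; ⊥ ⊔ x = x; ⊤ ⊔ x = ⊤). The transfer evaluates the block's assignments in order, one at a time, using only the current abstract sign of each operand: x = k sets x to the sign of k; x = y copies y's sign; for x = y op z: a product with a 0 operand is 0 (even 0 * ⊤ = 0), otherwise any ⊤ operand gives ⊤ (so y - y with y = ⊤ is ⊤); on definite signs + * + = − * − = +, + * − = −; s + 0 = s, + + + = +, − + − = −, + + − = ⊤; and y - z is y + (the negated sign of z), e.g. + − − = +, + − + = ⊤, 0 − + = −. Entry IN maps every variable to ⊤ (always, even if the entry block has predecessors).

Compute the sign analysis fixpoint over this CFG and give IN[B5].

Per-block solution:
  B0: | IN=(all ⊤) | OUT=(all ⊤)
  B1: | IN=(all ⊤) | OUT=(all ⊤)
  B2: | IN=(all ⊤) | OUT=(all ⊤)
  B3: | IN=(all ⊤) | OUT={d:+; rest ⊤}
  B4: | IN={d:+; rest ⊤} | OUT={d:+; rest ⊤}
  B5: | IN={d:+; rest ⊤} | OUT={d:+; rest ⊤}
  B6: | IN=(all ⊤) | OUT={c:+, e:+; rest ⊤}
  B7: | IN={c:+, e:+; rest ⊤} | OUT={c:+, e:+; rest ⊤}

Merge at B5: IN[B5] = OUT[B4] = {a: ⊤, b: ⊤, c: ⊤, d: +, e: ⊤, f: ⊤}

Answer: {a: ⊤, b: ⊤, c: ⊤, d: +, e: ⊤, f: ⊤}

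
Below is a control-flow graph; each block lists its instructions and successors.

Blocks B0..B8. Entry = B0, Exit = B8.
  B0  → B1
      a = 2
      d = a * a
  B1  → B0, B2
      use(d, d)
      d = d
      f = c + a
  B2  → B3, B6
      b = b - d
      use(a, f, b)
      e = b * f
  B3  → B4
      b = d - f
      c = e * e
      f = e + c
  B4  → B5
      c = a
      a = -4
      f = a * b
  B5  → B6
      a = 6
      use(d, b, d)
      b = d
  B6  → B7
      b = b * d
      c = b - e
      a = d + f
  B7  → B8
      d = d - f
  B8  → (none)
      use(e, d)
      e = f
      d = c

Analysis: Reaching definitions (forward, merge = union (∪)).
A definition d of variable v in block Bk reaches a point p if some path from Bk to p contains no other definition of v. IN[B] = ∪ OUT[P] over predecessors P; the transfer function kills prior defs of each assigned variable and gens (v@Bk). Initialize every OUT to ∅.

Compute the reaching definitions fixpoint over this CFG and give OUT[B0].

Answer: {a@B0, d@B0, f@B1}

Working:
Per-block solution:
  B0: | IN={a@B0, d@B1, f@B1} | OUT={a@B0, d@B0, f@B1}
  B1: | IN={a@B0, d@B0, f@B1} | OUT={a@B0, d@B1, f@B1}
  B2: | IN={a@B0, d@B1, f@B1} | OUT={a@B0, b@B2, d@B1, e@B2, f@B1}
  B3: | IN={a@B0, b@B2, d@B1, e@B2, f@B1} | OUT={a@B0, b@B3, c@B3, d@B1, e@B2, f@B3}
  B4: | IN={a@B0, b@B3, c@B3, d@B1, e@B2, f@B3} | OUT={a@B4, b@B3, c@B4, d@B1, e@B2, f@B4}
  B5: | IN={a@B4, b@B3, c@B4, d@B1, e@B2, f@B4} | OUT={a@B5, b@B5, c@B4, d@B1, e@B2, f@B4}
  B6: | IN={a@B0, a@B5, b@B2, b@B5, c@B4, d@B1, e@B2, f@B1, f@B4} | OUT={a@B6, b@B6, c@B6, d@B1, e@B2, f@B1, f@B4}
  B7: | IN={a@B6, b@B6, c@B6, d@B1, e@B2, f@B1, f@B4} | OUT={a@B6, b@B6, c@B6, d@B7, e@B2, f@B1, f@B4}
  B8: | IN={a@B6, b@B6, c@B6, d@B7, e@B2, f@B1, f@B4} | OUT={a@B6, b@B6, c@B6, d@B8, e@B8, f@B1, f@B4}

Merge at B0 (entry node, so the boundary value {} is joined with the incoming edge(s)): IN[B0] = {} ⊔ OUT[B1] = {a@B0, d@B1, f@B1}
Applying B0's transfer function to that IN value gives OUT[B0] (row B0 above).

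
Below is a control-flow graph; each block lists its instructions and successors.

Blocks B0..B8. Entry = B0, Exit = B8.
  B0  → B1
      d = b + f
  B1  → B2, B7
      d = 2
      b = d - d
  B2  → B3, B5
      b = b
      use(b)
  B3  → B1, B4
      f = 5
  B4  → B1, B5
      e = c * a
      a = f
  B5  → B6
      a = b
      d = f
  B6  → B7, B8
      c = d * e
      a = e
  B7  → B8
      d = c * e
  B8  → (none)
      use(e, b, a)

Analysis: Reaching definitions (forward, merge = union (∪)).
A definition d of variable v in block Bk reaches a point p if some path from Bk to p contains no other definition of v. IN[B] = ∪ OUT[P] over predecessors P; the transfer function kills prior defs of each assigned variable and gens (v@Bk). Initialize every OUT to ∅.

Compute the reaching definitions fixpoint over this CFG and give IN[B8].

Answer: {a@B4, a@B6, b@B1, b@B2, c@B6, d@B5, d@B7, e@B4, f@B3}

Working:
Fixpoint table:
  B0:  IN={}  OUT={d@B0}
  B1:  IN={a@B4, b@B2, d@B0, d@B1, e@B4, f@B3}  OUT={a@B4, b@B1, d@B1, e@B4, f@B3}
  B2:  IN={a@B4, b@B1, d@B1, e@B4, f@B3}  OUT={a@B4, b@B2, d@B1, e@B4, f@B3}
  B3:  IN={a@B4, b@B2, d@B1, e@B4, f@B3}  OUT={a@B4, b@B2, d@B1, e@B4, f@B3}
  B4:  IN={a@B4, b@B2, d@B1, e@B4, f@B3}  OUT={a@B4, b@B2, d@B1, e@B4, f@B3}
  B5:  IN={a@B4, b@B2, d@B1, e@B4, f@B3}  OUT={a@B5, b@B2, d@B5, e@B4, f@B3}
  B6:  IN={a@B5, b@B2, d@B5, e@B4, f@B3}  OUT={a@B6, b@B2, c@B6, d@B5, e@B4, f@B3}
  B7:  IN={a@B4, a@B6, b@B1, b@B2, c@B6, d@B1, d@B5, e@B4, f@B3}  OUT={a@B4, a@B6, b@B1, b@B2, c@B6, d@B7, e@B4, f@B3}
  B8:  IN={a@B4, a@B6, b@B1, b@B2, c@B6, d@B5, d@B7, e@B4, f@B3}  OUT={a@B4, a@B6, b@B1, b@B2, c@B6, d@B5, d@B7, e@B4, f@B3}

Merge at B8: IN[B8] = OUT[B6] ⊔ OUT[B7] = {a@B4, a@B6, b@B1, b@B2, c@B6, d@B5, d@B7, e@B4, f@B3}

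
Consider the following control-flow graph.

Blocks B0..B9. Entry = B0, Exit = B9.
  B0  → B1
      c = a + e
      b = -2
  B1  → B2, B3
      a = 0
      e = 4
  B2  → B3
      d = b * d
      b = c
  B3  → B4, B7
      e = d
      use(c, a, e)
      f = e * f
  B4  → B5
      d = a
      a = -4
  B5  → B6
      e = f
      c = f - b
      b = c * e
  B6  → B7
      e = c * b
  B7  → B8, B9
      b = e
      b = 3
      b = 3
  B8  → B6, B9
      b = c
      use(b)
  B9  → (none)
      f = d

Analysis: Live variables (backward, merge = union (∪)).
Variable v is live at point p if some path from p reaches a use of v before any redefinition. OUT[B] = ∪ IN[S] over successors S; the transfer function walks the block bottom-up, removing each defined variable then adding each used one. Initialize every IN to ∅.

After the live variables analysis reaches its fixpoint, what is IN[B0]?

Answer: {a, d, e, f}

Derivation:
Per-block solution:
  B0:   IN={a, d, e, f}   OUT={b, c, d, f}
  B1:   IN={b, c, d, f}   OUT={a, b, c, d, f}
  B2:   IN={a, b, c, d, f}   OUT={a, b, c, d, f}
  B3:   IN={a, b, c, d, f}   OUT={a, b, c, d, e, f}
  B4:   IN={a, b, f}   OUT={b, d, f}
  B5:   IN={b, d, f}   OUT={b, c, d}
  B6:   IN={b, c, d}   OUT={c, d, e}
  B7:   IN={c, d, e}   OUT={c, d}
  B8:   IN={c, d}   OUT={b, c, d}
  B9:   IN={d}   OUT={}

Merge at B0: OUT[B0] = IN[B1] = {b, c, d, f}
Applying B0's transfer function to that OUT value gives IN[B0] (row B0 above).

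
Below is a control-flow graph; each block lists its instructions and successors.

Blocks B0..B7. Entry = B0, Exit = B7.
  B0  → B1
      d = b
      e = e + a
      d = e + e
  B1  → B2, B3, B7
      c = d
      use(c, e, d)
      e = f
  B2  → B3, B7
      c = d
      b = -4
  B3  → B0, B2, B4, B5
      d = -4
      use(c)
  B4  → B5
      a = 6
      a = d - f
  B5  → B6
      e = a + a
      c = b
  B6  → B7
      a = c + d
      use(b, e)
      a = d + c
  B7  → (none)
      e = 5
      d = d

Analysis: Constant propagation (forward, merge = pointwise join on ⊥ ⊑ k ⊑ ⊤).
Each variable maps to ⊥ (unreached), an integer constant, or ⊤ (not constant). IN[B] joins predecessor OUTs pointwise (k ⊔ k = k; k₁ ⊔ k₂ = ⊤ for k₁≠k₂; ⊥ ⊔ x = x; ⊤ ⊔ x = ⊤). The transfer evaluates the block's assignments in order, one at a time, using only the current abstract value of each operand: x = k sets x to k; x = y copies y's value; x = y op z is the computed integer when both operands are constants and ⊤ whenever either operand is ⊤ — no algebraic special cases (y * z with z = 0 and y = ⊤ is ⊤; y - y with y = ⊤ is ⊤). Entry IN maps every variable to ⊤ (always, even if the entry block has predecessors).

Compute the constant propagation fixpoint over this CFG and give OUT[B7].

Answer: {a: ⊤, b: ⊤, c: ⊤, d: ⊤, e: 5, f: ⊤}

Derivation:
Converged values:
  B0:   IN=(all ⊤)   OUT=(all ⊤)
  B1:   IN=(all ⊤)   OUT=(all ⊤)
  B2:   IN=(all ⊤)   OUT={b:-4; rest ⊤}
  B3:   IN=(all ⊤)   OUT={d:-4; rest ⊤}
  B4:   IN={d:-4; rest ⊤}   OUT={d:-4; rest ⊤}
  B5:   IN={d:-4; rest ⊤}   OUT={d:-4; rest ⊤}
  B6:   IN={d:-4; rest ⊤}   OUT={d:-4; rest ⊤}
  B7:   IN=(all ⊤)   OUT={e:5; rest ⊤}

Merge at B7: IN[B7] = OUT[B1] ⊔ OUT[B2] ⊔ OUT[B6] = {a: ⊤, b: ⊤, c: ⊤, d: ⊤, e: ⊤, f: ⊤}
Applying B7's transfer function to that IN value gives OUT[B7] (row B7 above).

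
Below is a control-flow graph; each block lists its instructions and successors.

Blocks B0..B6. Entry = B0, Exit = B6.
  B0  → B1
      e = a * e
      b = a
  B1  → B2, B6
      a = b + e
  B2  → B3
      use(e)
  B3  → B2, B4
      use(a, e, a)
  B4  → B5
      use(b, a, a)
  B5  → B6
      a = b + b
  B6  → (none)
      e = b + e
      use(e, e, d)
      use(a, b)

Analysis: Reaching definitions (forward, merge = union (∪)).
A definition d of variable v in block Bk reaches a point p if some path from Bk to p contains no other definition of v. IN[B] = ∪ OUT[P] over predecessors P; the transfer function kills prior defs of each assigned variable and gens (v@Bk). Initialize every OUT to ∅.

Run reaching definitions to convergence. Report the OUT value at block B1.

Answer: {a@B1, b@B0, e@B0}

Trace:
Converged values:
  B0:  IN={}  OUT={b@B0, e@B0}
  B1:  IN={b@B0, e@B0}  OUT={a@B1, b@B0, e@B0}
  B2:  IN={a@B1, b@B0, e@B0}  OUT={a@B1, b@B0, e@B0}
  B3:  IN={a@B1, b@B0, e@B0}  OUT={a@B1, b@B0, e@B0}
  B4:  IN={a@B1, b@B0, e@B0}  OUT={a@B1, b@B0, e@B0}
  B5:  IN={a@B1, b@B0, e@B0}  OUT={a@B5, b@B0, e@B0}
  B6:  IN={a@B1, a@B5, b@B0, e@B0}  OUT={a@B1, a@B5, b@B0, e@B6}

Merge at B1: IN[B1] = OUT[B0] = {b@B0, e@B0}
Applying B1's transfer function to that IN value gives OUT[B1] (row B1 above).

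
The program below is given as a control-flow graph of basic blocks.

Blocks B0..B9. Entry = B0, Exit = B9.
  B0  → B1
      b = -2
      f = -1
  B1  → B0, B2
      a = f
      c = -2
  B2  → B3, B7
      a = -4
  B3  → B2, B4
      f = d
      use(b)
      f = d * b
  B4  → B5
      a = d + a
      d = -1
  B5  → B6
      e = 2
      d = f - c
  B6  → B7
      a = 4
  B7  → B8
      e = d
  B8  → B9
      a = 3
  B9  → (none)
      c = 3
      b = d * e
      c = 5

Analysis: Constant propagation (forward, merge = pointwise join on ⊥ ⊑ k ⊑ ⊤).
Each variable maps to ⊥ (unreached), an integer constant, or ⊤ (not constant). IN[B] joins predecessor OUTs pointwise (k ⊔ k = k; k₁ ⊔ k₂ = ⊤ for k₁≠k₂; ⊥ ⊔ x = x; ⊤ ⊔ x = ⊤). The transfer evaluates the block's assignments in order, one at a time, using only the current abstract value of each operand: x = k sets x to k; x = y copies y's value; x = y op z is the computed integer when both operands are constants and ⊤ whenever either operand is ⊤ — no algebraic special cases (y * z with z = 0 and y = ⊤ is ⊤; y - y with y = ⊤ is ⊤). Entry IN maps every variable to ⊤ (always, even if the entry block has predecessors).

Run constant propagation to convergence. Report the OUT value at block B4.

Per-block solution:
  B0: | IN=(all ⊤) | OUT={b:-2, f:-1; rest ⊤}
  B1: | IN={b:-2, f:-1; rest ⊤} | OUT={a:-1, b:-2, c:-2, f:-1; rest ⊤}
  B2: | IN={b:-2, c:-2; rest ⊤} | OUT={a:-4, b:-2, c:-2; rest ⊤}
  B3: | IN={a:-4, b:-2, c:-2; rest ⊤} | OUT={a:-4, b:-2, c:-2; rest ⊤}
  B4: | IN={a:-4, b:-2, c:-2; rest ⊤} | OUT={b:-2, c:-2, d:-1; rest ⊤}
  B5: | IN={b:-2, c:-2, d:-1; rest ⊤} | OUT={b:-2, c:-2, e:2; rest ⊤}
  B6: | IN={b:-2, c:-2, e:2; rest ⊤} | OUT={a:4, b:-2, c:-2, e:2; rest ⊤}
  B7: | IN={b:-2, c:-2; rest ⊤} | OUT={b:-2, c:-2; rest ⊤}
  B8: | IN={b:-2, c:-2; rest ⊤} | OUT={a:3, b:-2, c:-2; rest ⊤}
  B9: | IN={a:3, b:-2, c:-2; rest ⊤} | OUT={a:3, c:5; rest ⊤}

Merge at B4: IN[B4] = OUT[B3] = {a: -4, b: -2, c: -2, d: ⊤, e: ⊤, f: ⊤}
Applying B4's transfer function to that IN value gives OUT[B4] (row B4 above).

Answer: {a: ⊤, b: -2, c: -2, d: -1, e: ⊤, f: ⊤}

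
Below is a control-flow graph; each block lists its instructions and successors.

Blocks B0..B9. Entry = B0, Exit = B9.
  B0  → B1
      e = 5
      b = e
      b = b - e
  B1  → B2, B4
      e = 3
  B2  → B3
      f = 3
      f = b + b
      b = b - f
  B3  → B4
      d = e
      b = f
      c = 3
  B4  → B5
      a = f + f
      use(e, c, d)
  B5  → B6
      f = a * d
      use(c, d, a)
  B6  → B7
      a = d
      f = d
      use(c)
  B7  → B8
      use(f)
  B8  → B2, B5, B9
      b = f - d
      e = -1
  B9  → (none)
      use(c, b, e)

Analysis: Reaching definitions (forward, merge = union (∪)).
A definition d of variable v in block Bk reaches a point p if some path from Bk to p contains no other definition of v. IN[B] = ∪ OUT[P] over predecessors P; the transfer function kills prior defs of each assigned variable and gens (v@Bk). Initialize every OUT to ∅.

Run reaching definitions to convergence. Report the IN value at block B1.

Per-block solution:
  B0:   IN={}   OUT={b@B0, e@B0}
  B1:   IN={b@B0, e@B0}   OUT={b@B0, e@B1}
  B2:   IN={a@B6, b@B0, b@B8, c@B3, d@B3, e@B1, e@B8, f@B6}   OUT={a@B6, b@B2, c@B3, d@B3, e@B1, e@B8, f@B2}
  B3:   IN={a@B6, b@B2, c@B3, d@B3, e@B1, e@B8, f@B2}   OUT={a@B6, b@B3, c@B3, d@B3, e@B1, e@B8, f@B2}
  B4:   IN={a@B6, b@B0, b@B3, c@B3, d@B3, e@B1, e@B8, f@B2}   OUT={a@B4, b@B0, b@B3, c@B3, d@B3, e@B1, e@B8, f@B2}
  B5:   IN={a@B4, a@B6, b@B0, b@B3, b@B8, c@B3, d@B3, e@B1, e@B8, f@B2, f@B6}   OUT={a@B4, a@B6, b@B0, b@B3, b@B8, c@B3, d@B3, e@B1, e@B8, f@B5}
  B6:   IN={a@B4, a@B6, b@B0, b@B3, b@B8, c@B3, d@B3, e@B1, e@B8, f@B5}   OUT={a@B6, b@B0, b@B3, b@B8, c@B3, d@B3, e@B1, e@B8, f@B6}
  B7:   IN={a@B6, b@B0, b@B3, b@B8, c@B3, d@B3, e@B1, e@B8, f@B6}   OUT={a@B6, b@B0, b@B3, b@B8, c@B3, d@B3, e@B1, e@B8, f@B6}
  B8:   IN={a@B6, b@B0, b@B3, b@B8, c@B3, d@B3, e@B1, e@B8, f@B6}   OUT={a@B6, b@B8, c@B3, d@B3, e@B8, f@B6}
  B9:   IN={a@B6, b@B8, c@B3, d@B3, e@B8, f@B6}   OUT={a@B6, b@B8, c@B3, d@B3, e@B8, f@B6}

Merge at B1: IN[B1] = OUT[B0] = {b@B0, e@B0}

Answer: {b@B0, e@B0}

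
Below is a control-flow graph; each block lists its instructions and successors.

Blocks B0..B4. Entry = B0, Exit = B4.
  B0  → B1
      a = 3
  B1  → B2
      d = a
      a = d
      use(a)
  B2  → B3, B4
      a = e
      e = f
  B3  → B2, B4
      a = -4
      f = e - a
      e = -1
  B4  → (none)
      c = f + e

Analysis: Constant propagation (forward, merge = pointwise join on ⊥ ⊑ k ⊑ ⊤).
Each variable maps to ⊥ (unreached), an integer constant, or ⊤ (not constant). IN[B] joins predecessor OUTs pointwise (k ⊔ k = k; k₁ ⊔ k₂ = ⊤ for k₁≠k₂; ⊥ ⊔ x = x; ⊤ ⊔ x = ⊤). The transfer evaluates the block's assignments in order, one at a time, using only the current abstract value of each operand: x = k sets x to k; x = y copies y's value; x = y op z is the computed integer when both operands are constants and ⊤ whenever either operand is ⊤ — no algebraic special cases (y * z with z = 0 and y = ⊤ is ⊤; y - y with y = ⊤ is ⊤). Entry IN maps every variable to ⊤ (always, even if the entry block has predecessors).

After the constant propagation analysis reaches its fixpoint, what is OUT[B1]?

Answer: {a: 3, b: ⊤, c: ⊤, d: 3, e: ⊤, f: ⊤}

Working:
Per-block solution:
  B0: | IN=(all ⊤) | OUT={a:3; rest ⊤}
  B1: | IN={a:3; rest ⊤} | OUT={a:3, d:3; rest ⊤}
  B2: | IN={d:3; rest ⊤} | OUT={d:3; rest ⊤}
  B3: | IN={d:3; rest ⊤} | OUT={a:-4, d:3, e:-1; rest ⊤}
  B4: | IN={d:3; rest ⊤} | OUT={d:3; rest ⊤}

Merge at B1: IN[B1] = OUT[B0] = {a: 3, b: ⊤, c: ⊤, d: ⊤, e: ⊤, f: ⊤}
Applying B1's transfer function to that IN value gives OUT[B1] (row B1 above).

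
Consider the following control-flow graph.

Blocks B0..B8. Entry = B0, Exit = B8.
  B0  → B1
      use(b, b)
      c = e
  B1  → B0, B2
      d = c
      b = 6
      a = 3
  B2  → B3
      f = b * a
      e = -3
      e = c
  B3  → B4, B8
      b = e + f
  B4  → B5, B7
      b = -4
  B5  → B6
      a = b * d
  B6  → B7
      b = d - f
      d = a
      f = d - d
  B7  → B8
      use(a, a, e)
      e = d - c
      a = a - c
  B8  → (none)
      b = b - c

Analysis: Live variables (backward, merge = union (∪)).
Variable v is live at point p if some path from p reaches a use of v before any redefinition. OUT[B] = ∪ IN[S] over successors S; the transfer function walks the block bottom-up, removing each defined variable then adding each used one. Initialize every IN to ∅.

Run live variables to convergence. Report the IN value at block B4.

Fixpoint table:
  B0:  IN={b, e}  OUT={c, e}
  B1:  IN={c, e}  OUT={a, b, c, d, e}
  B2:  IN={a, b, c, d}  OUT={a, c, d, e, f}
  B3:  IN={a, c, d, e, f}  OUT={a, b, c, d, e, f}
  B4:  IN={a, c, d, e, f}  OUT={a, b, c, d, e, f}
  B5:  IN={b, c, d, e, f}  OUT={a, c, d, e, f}
  B6:  IN={a, c, d, e, f}  OUT={a, b, c, d, e}
  B7:  IN={a, b, c, d, e}  OUT={b, c}
  B8:  IN={b, c}  OUT={}

Merge at B4: OUT[B4] = IN[B5] ⊔ IN[B7] = {a, b, c, d, e, f}
Applying B4's transfer function to that OUT value gives IN[B4] (row B4 above).

Answer: {a, c, d, e, f}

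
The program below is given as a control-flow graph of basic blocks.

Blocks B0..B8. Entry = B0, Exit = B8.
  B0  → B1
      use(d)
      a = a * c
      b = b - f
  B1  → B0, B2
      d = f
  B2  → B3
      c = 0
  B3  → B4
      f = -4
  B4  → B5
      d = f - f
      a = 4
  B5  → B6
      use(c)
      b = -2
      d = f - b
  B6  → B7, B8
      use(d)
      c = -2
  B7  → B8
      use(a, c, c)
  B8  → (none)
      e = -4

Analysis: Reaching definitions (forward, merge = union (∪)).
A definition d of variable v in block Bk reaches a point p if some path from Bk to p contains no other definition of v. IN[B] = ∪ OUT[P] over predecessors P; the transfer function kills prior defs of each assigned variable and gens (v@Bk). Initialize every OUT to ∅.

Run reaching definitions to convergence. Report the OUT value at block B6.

Fixpoint table:
  B0: | IN={a@B0, b@B0, d@B1} | OUT={a@B0, b@B0, d@B1}
  B1: | IN={a@B0, b@B0, d@B1} | OUT={a@B0, b@B0, d@B1}
  B2: | IN={a@B0, b@B0, d@B1} | OUT={a@B0, b@B0, c@B2, d@B1}
  B3: | IN={a@B0, b@B0, c@B2, d@B1} | OUT={a@B0, b@B0, c@B2, d@B1, f@B3}
  B4: | IN={a@B0, b@B0, c@B2, d@B1, f@B3} | OUT={a@B4, b@B0, c@B2, d@B4, f@B3}
  B5: | IN={a@B4, b@B0, c@B2, d@B4, f@B3} | OUT={a@B4, b@B5, c@B2, d@B5, f@B3}
  B6: | IN={a@B4, b@B5, c@B2, d@B5, f@B3} | OUT={a@B4, b@B5, c@B6, d@B5, f@B3}
  B7: | IN={a@B4, b@B5, c@B6, d@B5, f@B3} | OUT={a@B4, b@B5, c@B6, d@B5, f@B3}
  B8: | IN={a@B4, b@B5, c@B6, d@B5, f@B3} | OUT={a@B4, b@B5, c@B6, d@B5, e@B8, f@B3}

Merge at B6: IN[B6] = OUT[B5] = {a@B4, b@B5, c@B2, d@B5, f@B3}
Applying B6's transfer function to that IN value gives OUT[B6] (row B6 above).

Answer: {a@B4, b@B5, c@B6, d@B5, f@B3}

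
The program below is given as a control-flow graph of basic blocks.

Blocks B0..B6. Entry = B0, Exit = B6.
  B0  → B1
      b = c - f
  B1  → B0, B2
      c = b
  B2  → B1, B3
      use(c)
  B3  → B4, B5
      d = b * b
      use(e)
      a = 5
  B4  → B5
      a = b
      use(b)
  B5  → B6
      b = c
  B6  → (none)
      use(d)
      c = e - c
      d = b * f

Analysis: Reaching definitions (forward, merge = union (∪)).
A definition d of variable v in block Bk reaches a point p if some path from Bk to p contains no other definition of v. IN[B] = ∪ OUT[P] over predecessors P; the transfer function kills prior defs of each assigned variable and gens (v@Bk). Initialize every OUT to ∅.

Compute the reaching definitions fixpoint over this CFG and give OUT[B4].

Fixpoint table:
  B0: | IN={b@B0, c@B1} | OUT={b@B0, c@B1}
  B1: | IN={b@B0, c@B1} | OUT={b@B0, c@B1}
  B2: | IN={b@B0, c@B1} | OUT={b@B0, c@B1}
  B3: | IN={b@B0, c@B1} | OUT={a@B3, b@B0, c@B1, d@B3}
  B4: | IN={a@B3, b@B0, c@B1, d@B3} | OUT={a@B4, b@B0, c@B1, d@B3}
  B5: | IN={a@B3, a@B4, b@B0, c@B1, d@B3} | OUT={a@B3, a@B4, b@B5, c@B1, d@B3}
  B6: | IN={a@B3, a@B4, b@B5, c@B1, d@B3} | OUT={a@B3, a@B4, b@B5, c@B6, d@B6}

Merge at B4: IN[B4] = OUT[B3] = {a@B3, b@B0, c@B1, d@B3}
Applying B4's transfer function to that IN value gives OUT[B4] (row B4 above).

Answer: {a@B4, b@B0, c@B1, d@B3}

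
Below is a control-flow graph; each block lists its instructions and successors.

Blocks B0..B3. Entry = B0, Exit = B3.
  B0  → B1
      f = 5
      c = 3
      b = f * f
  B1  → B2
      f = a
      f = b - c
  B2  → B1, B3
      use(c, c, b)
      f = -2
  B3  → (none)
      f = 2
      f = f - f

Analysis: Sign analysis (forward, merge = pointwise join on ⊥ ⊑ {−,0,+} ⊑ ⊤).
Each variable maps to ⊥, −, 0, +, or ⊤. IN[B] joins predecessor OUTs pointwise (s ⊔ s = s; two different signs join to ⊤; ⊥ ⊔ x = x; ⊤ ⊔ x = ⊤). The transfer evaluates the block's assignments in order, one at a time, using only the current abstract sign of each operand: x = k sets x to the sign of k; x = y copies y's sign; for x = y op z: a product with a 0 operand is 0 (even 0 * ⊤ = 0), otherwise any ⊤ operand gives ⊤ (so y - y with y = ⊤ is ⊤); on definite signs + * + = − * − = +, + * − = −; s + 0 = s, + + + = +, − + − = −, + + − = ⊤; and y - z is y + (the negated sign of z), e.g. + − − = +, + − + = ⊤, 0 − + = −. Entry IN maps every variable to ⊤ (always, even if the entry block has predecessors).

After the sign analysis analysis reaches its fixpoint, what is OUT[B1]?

Answer: {a: ⊤, b: +, c: +, d: ⊤, e: ⊤, f: ⊤}

Working:
Converged values:
  B0: | IN=(all ⊤) | OUT={b:+, c:+, f:+; rest ⊤}
  B1: | IN={b:+, c:+; rest ⊤} | OUT={b:+, c:+; rest ⊤}
  B2: | IN={b:+, c:+; rest ⊤} | OUT={b:+, c:+, f:-; rest ⊤}
  B3: | IN={b:+, c:+, f:-; rest ⊤} | OUT={b:+, c:+; rest ⊤}

Merge at B1: IN[B1] = OUT[B0] ⊔ OUT[B2] = {a: ⊤, b: +, c: +, d: ⊤, e: ⊤, f: ⊤}
Applying B1's transfer function to that IN value gives OUT[B1] (row B1 above).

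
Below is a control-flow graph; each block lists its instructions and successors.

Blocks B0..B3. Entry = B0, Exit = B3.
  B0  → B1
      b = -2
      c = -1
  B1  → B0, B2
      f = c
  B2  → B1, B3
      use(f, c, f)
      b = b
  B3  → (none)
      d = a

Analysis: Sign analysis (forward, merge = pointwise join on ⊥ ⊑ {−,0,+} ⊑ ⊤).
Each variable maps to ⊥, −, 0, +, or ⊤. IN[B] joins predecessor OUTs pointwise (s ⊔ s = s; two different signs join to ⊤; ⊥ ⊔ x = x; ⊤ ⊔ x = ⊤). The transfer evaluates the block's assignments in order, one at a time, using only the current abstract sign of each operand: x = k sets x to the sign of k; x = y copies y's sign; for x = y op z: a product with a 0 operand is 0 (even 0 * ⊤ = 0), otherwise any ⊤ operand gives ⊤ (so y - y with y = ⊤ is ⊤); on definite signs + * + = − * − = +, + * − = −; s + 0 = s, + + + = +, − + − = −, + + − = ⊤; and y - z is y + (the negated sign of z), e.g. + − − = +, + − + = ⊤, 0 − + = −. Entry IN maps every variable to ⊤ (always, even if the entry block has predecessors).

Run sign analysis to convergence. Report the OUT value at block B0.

Converged values:
  B0:  IN=(all ⊤)  OUT={b:-, c:-; rest ⊤}
  B1:  IN={b:-, c:-; rest ⊤}  OUT={b:-, c:-, f:-; rest ⊤}
  B2:  IN={b:-, c:-, f:-; rest ⊤}  OUT={b:-, c:-, f:-; rest ⊤}
  B3:  IN={b:-, c:-, f:-; rest ⊤}  OUT={b:-, c:-, f:-; rest ⊤}

Merge at B0 (entry node, so the boundary value (all ⊤) is joined with the incoming edge(s)): IN[B0] = (all ⊤) ⊔ OUT[B1] = {a: ⊤, b: ⊤, c: ⊤, d: ⊤, e: ⊤, f: ⊤}
Applying B0's transfer function to that IN value gives OUT[B0] (row B0 above).

Answer: {a: ⊤, b: -, c: -, d: ⊤, e: ⊤, f: ⊤}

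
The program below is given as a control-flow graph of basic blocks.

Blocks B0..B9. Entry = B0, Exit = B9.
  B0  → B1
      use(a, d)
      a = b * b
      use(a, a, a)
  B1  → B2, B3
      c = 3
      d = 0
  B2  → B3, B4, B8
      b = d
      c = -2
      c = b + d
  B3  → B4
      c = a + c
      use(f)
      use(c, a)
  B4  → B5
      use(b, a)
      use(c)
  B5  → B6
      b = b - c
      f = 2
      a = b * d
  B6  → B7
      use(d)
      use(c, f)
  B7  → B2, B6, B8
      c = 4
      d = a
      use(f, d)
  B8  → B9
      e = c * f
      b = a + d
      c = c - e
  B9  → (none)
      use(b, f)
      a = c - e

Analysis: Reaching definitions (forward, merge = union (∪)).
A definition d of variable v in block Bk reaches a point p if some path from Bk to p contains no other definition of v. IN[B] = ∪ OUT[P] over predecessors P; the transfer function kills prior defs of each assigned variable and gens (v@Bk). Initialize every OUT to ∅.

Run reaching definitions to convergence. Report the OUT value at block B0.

Answer: {a@B0}

Working:
Converged values:
  B0:  IN={}  OUT={a@B0}
  B1:  IN={a@B0}  OUT={a@B0, c@B1, d@B1}
  B2:  IN={a@B0, a@B5, b@B5, c@B1, c@B7, d@B1, d@B7, f@B5}  OUT={a@B0, a@B5, b@B2, c@B2, d@B1, d@B7, f@B5}
  B3:  IN={a@B0, a@B5, b@B2, c@B1, c@B2, d@B1, d@B7, f@B5}  OUT={a@B0, a@B5, b@B2, c@B3, d@B1, d@B7, f@B5}
  B4:  IN={a@B0, a@B5, b@B2, c@B2, c@B3, d@B1, d@B7, f@B5}  OUT={a@B0, a@B5, b@B2, c@B2, c@B3, d@B1, d@B7, f@B5}
  B5:  IN={a@B0, a@B5, b@B2, c@B2, c@B3, d@B1, d@B7, f@B5}  OUT={a@B5, b@B5, c@B2, c@B3, d@B1, d@B7, f@B5}
  B6:  IN={a@B5, b@B5, c@B2, c@B3, c@B7, d@B1, d@B7, f@B5}  OUT={a@B5, b@B5, c@B2, c@B3, c@B7, d@B1, d@B7, f@B5}
  B7:  IN={a@B5, b@B5, c@B2, c@B3, c@B7, d@B1, d@B7, f@B5}  OUT={a@B5, b@B5, c@B7, d@B7, f@B5}
  B8:  IN={a@B0, a@B5, b@B2, b@B5, c@B2, c@B7, d@B1, d@B7, f@B5}  OUT={a@B0, a@B5, b@B8, c@B8, d@B1, d@B7, e@B8, f@B5}
  B9:  IN={a@B0, a@B5, b@B8, c@B8, d@B1, d@B7, e@B8, f@B5}  OUT={a@B9, b@B8, c@B8, d@B1, d@B7, e@B8, f@B5}

B0 is the boundary node: IN[B0] = {}
Applying B0's transfer function to that IN value gives OUT[B0] (row B0 above).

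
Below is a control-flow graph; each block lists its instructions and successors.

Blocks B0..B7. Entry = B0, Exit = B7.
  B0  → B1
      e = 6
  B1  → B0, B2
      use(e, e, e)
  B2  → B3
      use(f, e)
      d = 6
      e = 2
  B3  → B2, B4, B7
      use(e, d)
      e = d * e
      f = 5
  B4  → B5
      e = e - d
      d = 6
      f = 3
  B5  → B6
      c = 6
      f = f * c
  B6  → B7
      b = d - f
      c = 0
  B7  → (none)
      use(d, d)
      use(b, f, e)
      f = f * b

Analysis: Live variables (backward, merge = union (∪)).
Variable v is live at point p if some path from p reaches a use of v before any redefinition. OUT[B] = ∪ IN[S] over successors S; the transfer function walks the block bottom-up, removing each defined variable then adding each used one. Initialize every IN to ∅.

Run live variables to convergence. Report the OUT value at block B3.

Fixpoint table:
  B0:  IN={b, f}  OUT={b, e, f}
  B1:  IN={b, e, f}  OUT={b, e, f}
  B2:  IN={b, e, f}  OUT={b, d, e}
  B3:  IN={b, d, e}  OUT={b, d, e, f}
  B4:  IN={d, e}  OUT={d, e, f}
  B5:  IN={d, e, f}  OUT={d, e, f}
  B6:  IN={d, e, f}  OUT={b, d, e, f}
  B7:  IN={b, d, e, f}  OUT={}

Merge at B3: OUT[B3] = IN[B2] ⊔ IN[B4] ⊔ IN[B7] = {b, d, e, f}

Answer: {b, d, e, f}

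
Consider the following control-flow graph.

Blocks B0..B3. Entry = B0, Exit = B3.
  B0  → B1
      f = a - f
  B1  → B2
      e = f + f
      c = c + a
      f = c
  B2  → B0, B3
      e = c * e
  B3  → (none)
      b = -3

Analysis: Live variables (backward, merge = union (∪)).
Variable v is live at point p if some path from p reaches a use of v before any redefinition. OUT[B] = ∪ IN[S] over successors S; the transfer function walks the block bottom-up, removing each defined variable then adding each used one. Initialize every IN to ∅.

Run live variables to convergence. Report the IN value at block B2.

Converged values:
  B0:  IN={a, c, f}  OUT={a, c, f}
  B1:  IN={a, c, f}  OUT={a, c, e, f}
  B2:  IN={a, c, e, f}  OUT={a, c, f}
  B3:  IN={}  OUT={}

Merge at B2: OUT[B2] = IN[B0] ⊔ IN[B3] = {a, c, f}
Applying B2's transfer function to that OUT value gives IN[B2] (row B2 above).

Answer: {a, c, e, f}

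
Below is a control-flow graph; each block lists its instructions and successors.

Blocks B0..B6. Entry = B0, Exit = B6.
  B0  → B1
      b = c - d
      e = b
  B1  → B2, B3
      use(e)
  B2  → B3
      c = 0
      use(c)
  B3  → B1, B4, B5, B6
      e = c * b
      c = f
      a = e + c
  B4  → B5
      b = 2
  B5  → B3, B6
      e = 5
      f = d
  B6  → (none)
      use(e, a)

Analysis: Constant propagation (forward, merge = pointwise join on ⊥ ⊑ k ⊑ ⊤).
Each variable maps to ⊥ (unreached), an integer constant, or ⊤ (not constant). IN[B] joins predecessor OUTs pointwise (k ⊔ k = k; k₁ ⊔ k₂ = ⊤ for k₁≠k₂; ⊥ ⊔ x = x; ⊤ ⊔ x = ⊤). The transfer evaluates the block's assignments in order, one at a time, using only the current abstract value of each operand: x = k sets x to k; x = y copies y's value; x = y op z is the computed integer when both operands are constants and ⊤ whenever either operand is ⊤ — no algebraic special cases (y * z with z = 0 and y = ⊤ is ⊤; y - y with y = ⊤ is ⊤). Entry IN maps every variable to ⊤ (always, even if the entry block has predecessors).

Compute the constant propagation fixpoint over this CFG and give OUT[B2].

Per-block solution:
  B0: | IN=(all ⊤) | OUT=(all ⊤)
  B1: | IN=(all ⊤) | OUT=(all ⊤)
  B2: | IN=(all ⊤) | OUT={c:0; rest ⊤}
  B3: | IN=(all ⊤) | OUT=(all ⊤)
  B4: | IN=(all ⊤) | OUT={b:2; rest ⊤}
  B5: | IN=(all ⊤) | OUT={e:5; rest ⊤}
  B6: | IN=(all ⊤) | OUT=(all ⊤)

Merge at B2: IN[B2] = OUT[B1] = {a: ⊤, b: ⊤, c: ⊤, d: ⊤, e: ⊤, f: ⊤}
Applying B2's transfer function to that IN value gives OUT[B2] (row B2 above).

Answer: {a: ⊤, b: ⊤, c: 0, d: ⊤, e: ⊤, f: ⊤}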